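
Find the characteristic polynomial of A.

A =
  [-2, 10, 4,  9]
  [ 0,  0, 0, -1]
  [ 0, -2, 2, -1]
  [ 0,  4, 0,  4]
x^4 - 4*x^3 + 16*x - 16

Expanding det(x·I − A) (e.g. by cofactor expansion or by noting that A is similar to its Jordan form J, which has the same characteristic polynomial as A) gives
  χ_A(x) = x^4 - 4*x^3 + 16*x - 16
which factors as (x - 2)^3*(x + 2). The eigenvalues (with algebraic multiplicities) are λ = -2 with multiplicity 1, λ = 2 with multiplicity 3.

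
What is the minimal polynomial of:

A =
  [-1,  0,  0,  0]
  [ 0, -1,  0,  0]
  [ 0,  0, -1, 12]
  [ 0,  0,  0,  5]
x^2 - 4*x - 5

The characteristic polynomial is χ_A(x) = (x - 5)*(x + 1)^3, so the eigenvalues are known. The minimal polynomial is
  m_A(x) = Π_λ (x − λ)^{k_λ}
where k_λ is the size of the *largest* Jordan block for λ (equivalently, the smallest k with (A − λI)^k v = 0 for every generalised eigenvector v of λ).

  λ = -1: largest Jordan block has size 1, contributing (x + 1)
  λ = 5: largest Jordan block has size 1, contributing (x − 5)

So m_A(x) = (x - 5)*(x + 1) = x^2 - 4*x - 5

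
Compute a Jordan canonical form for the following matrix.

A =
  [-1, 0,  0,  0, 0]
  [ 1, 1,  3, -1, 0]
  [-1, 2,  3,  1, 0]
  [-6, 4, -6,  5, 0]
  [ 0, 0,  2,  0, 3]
J_1(-1) ⊕ J_3(3) ⊕ J_1(3)

The characteristic polynomial is
  det(x·I − A) = x^5 - 11*x^4 + 42*x^3 - 54*x^2 - 27*x + 81 = (x - 3)^4*(x + 1)

Eigenvalues and multiplicities (the geometric multiplicity of λ is n − rank(A − λI), which equals the number of Jordan blocks for λ):
  λ = -1: algebraic multiplicity = 1, geometric multiplicity = 1
  λ = 3: algebraic multiplicity = 4, geometric multiplicity = 2

Determining the block sizes for each eigenvalue:
  λ = -1: one block (gm = 1), so the single block has size am = 1 → block sizes [1]
  λ = 3: with am = 4 and gm = 2, the partition is not yet determined (e.g. several partitions of 4 into 2 parts exist). Let N = A − (3)·I. Computing rank(N^1) = 3, rank(N^2) = 2, rank(N^3) = 1; the number of blocks of size ≥ j is rank(N^{j−1}) − rank(N^j), giving [2, 1, 1]. So we have 1 block(s) of size 3, 1 block(s) of size 1 → block sizes [3, 1]

Assembling the blocks gives a Jordan form
J =
  [-1, 0, 0, 0, 0]
  [ 0, 3, 1, 0, 0]
  [ 0, 0, 3, 1, 0]
  [ 0, 0, 0, 3, 0]
  [ 0, 0, 0, 0, 3]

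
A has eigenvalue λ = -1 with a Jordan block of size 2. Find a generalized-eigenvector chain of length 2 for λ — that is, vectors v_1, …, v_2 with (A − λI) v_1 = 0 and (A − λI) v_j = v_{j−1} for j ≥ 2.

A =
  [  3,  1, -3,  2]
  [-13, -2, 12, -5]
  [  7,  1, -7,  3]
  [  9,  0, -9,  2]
A Jordan chain for λ = -1 of length 2:
v_1 = (4, -13, 7, 9)ᵀ
v_2 = (1, 0, 0, 0)ᵀ

Let N = A − (-1)·I. We want v_2 with N^2 v_2 = 0 but N^1 v_2 ≠ 0; then v_{j-1} := N · v_j for j = 2, …, 2.

Pick v_2 = (1, 0, 0, 0)ᵀ.
Then v_1 = N · v_2 = (4, -13, 7, 9)ᵀ.

Sanity check: (A − (-1)·I) v_1 = (0, 0, 0, 0)ᵀ = 0. ✓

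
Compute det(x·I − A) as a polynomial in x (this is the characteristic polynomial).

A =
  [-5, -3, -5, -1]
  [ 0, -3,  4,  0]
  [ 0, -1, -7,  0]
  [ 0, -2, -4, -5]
x^4 + 20*x^3 + 150*x^2 + 500*x + 625

Expanding det(x·I − A) (e.g. by cofactor expansion or by noting that A is similar to its Jordan form J, which has the same characteristic polynomial as A) gives
  χ_A(x) = x^4 + 20*x^3 + 150*x^2 + 500*x + 625
which factors as (x + 5)^4. The eigenvalues (with algebraic multiplicities) are λ = -5 with multiplicity 4.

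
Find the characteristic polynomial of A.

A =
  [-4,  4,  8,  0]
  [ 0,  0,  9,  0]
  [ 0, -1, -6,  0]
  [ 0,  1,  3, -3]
x^4 + 13*x^3 + 63*x^2 + 135*x + 108

Expanding det(x·I − A) (e.g. by cofactor expansion or by noting that A is similar to its Jordan form J, which has the same characteristic polynomial as A) gives
  χ_A(x) = x^4 + 13*x^3 + 63*x^2 + 135*x + 108
which factors as (x + 3)^3*(x + 4). The eigenvalues (with algebraic multiplicities) are λ = -4 with multiplicity 1, λ = -3 with multiplicity 3.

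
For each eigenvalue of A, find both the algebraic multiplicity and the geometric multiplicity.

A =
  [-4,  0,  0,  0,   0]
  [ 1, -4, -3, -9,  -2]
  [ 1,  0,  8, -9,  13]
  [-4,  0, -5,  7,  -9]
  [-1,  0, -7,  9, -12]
λ = -4: alg = 2, geom = 2; λ = 1: alg = 3, geom = 1

Step 1 — factor the characteristic polynomial to read off the algebraic multiplicities:
  χ_A(x) = (x - 1)^3*(x + 4)^2

Step 2 — compute geometric multiplicities via the rank-nullity identity g(λ) = n − rank(A − λI):
  rank(A − (-4)·I) = 3, so dim ker(A − (-4)·I) = n − 3 = 2
  rank(A − (1)·I) = 4, so dim ker(A − (1)·I) = n − 4 = 1

Summary:
  λ = -4: algebraic multiplicity = 2, geometric multiplicity = 2
  λ = 1: algebraic multiplicity = 3, geometric multiplicity = 1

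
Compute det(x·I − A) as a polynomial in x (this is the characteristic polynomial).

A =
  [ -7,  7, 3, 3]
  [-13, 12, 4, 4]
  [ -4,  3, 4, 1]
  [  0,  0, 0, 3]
x^4 - 12*x^3 + 54*x^2 - 108*x + 81

Expanding det(x·I − A) (e.g. by cofactor expansion or by noting that A is similar to its Jordan form J, which has the same characteristic polynomial as A) gives
  χ_A(x) = x^4 - 12*x^3 + 54*x^2 - 108*x + 81
which factors as (x - 3)^4. The eigenvalues (with algebraic multiplicities) are λ = 3 with multiplicity 4.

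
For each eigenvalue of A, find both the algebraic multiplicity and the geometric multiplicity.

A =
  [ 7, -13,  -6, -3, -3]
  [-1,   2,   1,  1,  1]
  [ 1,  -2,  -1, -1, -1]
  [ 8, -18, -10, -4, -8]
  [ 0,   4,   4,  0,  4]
λ = 0: alg = 3, geom = 1; λ = 4: alg = 2, geom = 2

Step 1 — factor the characteristic polynomial to read off the algebraic multiplicities:
  χ_A(x) = x^3*(x - 4)^2

Step 2 — compute geometric multiplicities via the rank-nullity identity g(λ) = n − rank(A − λI):
  rank(A − (0)·I) = 4, so dim ker(A − (0)·I) = n − 4 = 1
  rank(A − (4)·I) = 3, so dim ker(A − (4)·I) = n − 3 = 2

Summary:
  λ = 0: algebraic multiplicity = 3, geometric multiplicity = 1
  λ = 4: algebraic multiplicity = 2, geometric multiplicity = 2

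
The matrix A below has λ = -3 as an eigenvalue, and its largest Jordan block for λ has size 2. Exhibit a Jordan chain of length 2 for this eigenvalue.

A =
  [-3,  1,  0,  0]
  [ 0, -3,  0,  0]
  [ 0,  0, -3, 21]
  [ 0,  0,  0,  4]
A Jordan chain for λ = -3 of length 2:
v_1 = (1, 0, 0, 0)ᵀ
v_2 = (0, 1, 0, 0)ᵀ

Let N = A − (-3)·I. We want v_2 with N^2 v_2 = 0 but N^1 v_2 ≠ 0; then v_{j-1} := N · v_j for j = 2, …, 2.

Pick v_2 = (0, 1, 0, 0)ᵀ.
Then v_1 = N · v_2 = (1, 0, 0, 0)ᵀ.

Sanity check: (A − (-3)·I) v_1 = (0, 0, 0, 0)ᵀ = 0. ✓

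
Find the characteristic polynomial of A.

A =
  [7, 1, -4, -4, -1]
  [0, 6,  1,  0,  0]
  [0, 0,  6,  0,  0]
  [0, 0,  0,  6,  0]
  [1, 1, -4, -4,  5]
x^5 - 30*x^4 + 360*x^3 - 2160*x^2 + 6480*x - 7776

Expanding det(x·I − A) (e.g. by cofactor expansion or by noting that A is similar to its Jordan form J, which has the same characteristic polynomial as A) gives
  χ_A(x) = x^5 - 30*x^4 + 360*x^3 - 2160*x^2 + 6480*x - 7776
which factors as (x - 6)^5. The eigenvalues (with algebraic multiplicities) are λ = 6 with multiplicity 5.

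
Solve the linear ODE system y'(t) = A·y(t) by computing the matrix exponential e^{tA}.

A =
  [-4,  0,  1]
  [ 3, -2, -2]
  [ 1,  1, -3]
e^{tA} =
  [t^2*exp(-3*t) - t*exp(-3*t) + exp(-3*t), t^2*exp(-3*t)/2, -t^2*exp(-3*t)/2 + t*exp(-3*t)]
  [-t^2*exp(-3*t) + 3*t*exp(-3*t), -t^2*exp(-3*t)/2 + t*exp(-3*t) + exp(-3*t), t^2*exp(-3*t)/2 - 2*t*exp(-3*t)]
  [t^2*exp(-3*t) + t*exp(-3*t), t^2*exp(-3*t)/2 + t*exp(-3*t), -t^2*exp(-3*t)/2 + exp(-3*t)]

Strategy: write A = P · J · P⁻¹ where J is a Jordan canonical form, so e^{tA} = P · e^{tJ} · P⁻¹, and e^{tJ} can be computed block-by-block.

A has Jordan form
J =
  [-3,  1,  0]
  [ 0, -3,  1]
  [ 0,  0, -3]
(up to reordering of blocks).

Per-block formulas:
  For a 3×3 Jordan block J_3(-3): exp(t · J_3(-3)) = e^(-3t)·(I + t·N + (t^2/2)·N^2), where N is the 3×3 nilpotent shift.

After assembling e^{tJ} and conjugating by P, we get:

e^{tA} =
  [t^2*exp(-3*t) - t*exp(-3*t) + exp(-3*t), t^2*exp(-3*t)/2, -t^2*exp(-3*t)/2 + t*exp(-3*t)]
  [-t^2*exp(-3*t) + 3*t*exp(-3*t), -t^2*exp(-3*t)/2 + t*exp(-3*t) + exp(-3*t), t^2*exp(-3*t)/2 - 2*t*exp(-3*t)]
  [t^2*exp(-3*t) + t*exp(-3*t), t^2*exp(-3*t)/2 + t*exp(-3*t), -t^2*exp(-3*t)/2 + exp(-3*t)]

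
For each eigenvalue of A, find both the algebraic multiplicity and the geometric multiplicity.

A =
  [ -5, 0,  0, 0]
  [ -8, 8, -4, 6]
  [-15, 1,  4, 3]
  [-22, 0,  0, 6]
λ = -5: alg = 1, geom = 1; λ = 6: alg = 3, geom = 2

Step 1 — factor the characteristic polynomial to read off the algebraic multiplicities:
  χ_A(x) = (x - 6)^3*(x + 5)

Step 2 — compute geometric multiplicities via the rank-nullity identity g(λ) = n − rank(A − λI):
  rank(A − (-5)·I) = 3, so dim ker(A − (-5)·I) = n − 3 = 1
  rank(A − (6)·I) = 2, so dim ker(A − (6)·I) = n − 2 = 2

Summary:
  λ = -5: algebraic multiplicity = 1, geometric multiplicity = 1
  λ = 6: algebraic multiplicity = 3, geometric multiplicity = 2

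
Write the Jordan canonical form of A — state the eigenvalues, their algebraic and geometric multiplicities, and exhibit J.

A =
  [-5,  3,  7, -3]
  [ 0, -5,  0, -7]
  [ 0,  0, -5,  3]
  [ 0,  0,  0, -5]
J_2(-5) ⊕ J_2(-5)

The characteristic polynomial is
  det(x·I − A) = x^4 + 20*x^3 + 150*x^2 + 500*x + 625 = (x + 5)^4

Eigenvalues and multiplicities (the geometric multiplicity of λ is n − rank(A − λI), which equals the number of Jordan blocks for λ):
  λ = -5: algebraic multiplicity = 4, geometric multiplicity = 2

Determining the block sizes for each eigenvalue:
  λ = -5: with am = 4 and gm = 2, the partition is not yet determined (e.g. several partitions of 4 into 2 parts exist). Let N = A − (-5)·I. Computing rank(N^1) = 2, rank(N^2) = 0; the number of blocks of size ≥ j is rank(N^{j−1}) − rank(N^j), giving [2, 2]. So we have 2 block(s) of size 2 → block sizes [2, 2]

Assembling the blocks gives a Jordan form
J =
  [-5,  1,  0,  0]
  [ 0, -5,  0,  0]
  [ 0,  0, -5,  1]
  [ 0,  0,  0, -5]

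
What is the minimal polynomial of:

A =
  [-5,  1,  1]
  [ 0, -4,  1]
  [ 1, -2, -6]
x^3 + 15*x^2 + 75*x + 125

The characteristic polynomial is χ_A(x) = (x + 5)^3, so the eigenvalues are known. The minimal polynomial is
  m_A(x) = Π_λ (x − λ)^{k_λ}
where k_λ is the size of the *largest* Jordan block for λ (equivalently, the smallest k with (A − λI)^k v = 0 for every generalised eigenvector v of λ).

  λ = -5: largest Jordan block has size 3, contributing (x + 5)^3

So m_A(x) = (x + 5)^3 = x^3 + 15*x^2 + 75*x + 125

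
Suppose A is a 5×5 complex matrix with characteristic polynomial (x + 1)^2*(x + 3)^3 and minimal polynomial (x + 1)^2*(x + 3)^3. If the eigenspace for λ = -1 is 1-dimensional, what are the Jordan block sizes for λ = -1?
Block sizes for λ = -1: [2]

Step 1 — from the characteristic polynomial, algebraic multiplicity of λ = -1 is 2. From dim ker(A − (-1)·I) = 1, there are exactly 1 Jordan blocks for λ = -1.
Step 2 — from the minimal polynomial, the factor (x + 1)^2 tells us the largest block for λ = -1 has size 2.
Step 3 — with total size 2, 1 blocks, and largest block 2, the block sizes (in nonincreasing order) are [2].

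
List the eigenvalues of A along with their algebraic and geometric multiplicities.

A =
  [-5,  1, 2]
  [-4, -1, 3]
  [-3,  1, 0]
λ = -2: alg = 3, geom = 1

Step 1 — factor the characteristic polynomial to read off the algebraic multiplicities:
  χ_A(x) = (x + 2)^3

Step 2 — compute geometric multiplicities via the rank-nullity identity g(λ) = n − rank(A − λI):
  rank(A − (-2)·I) = 2, so dim ker(A − (-2)·I) = n − 2 = 1

Summary:
  λ = -2: algebraic multiplicity = 3, geometric multiplicity = 1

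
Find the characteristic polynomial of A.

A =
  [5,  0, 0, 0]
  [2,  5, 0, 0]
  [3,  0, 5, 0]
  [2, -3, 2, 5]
x^4 - 20*x^3 + 150*x^2 - 500*x + 625

Expanding det(x·I − A) (e.g. by cofactor expansion or by noting that A is similar to its Jordan form J, which has the same characteristic polynomial as A) gives
  χ_A(x) = x^4 - 20*x^3 + 150*x^2 - 500*x + 625
which factors as (x - 5)^4. The eigenvalues (with algebraic multiplicities) are λ = 5 with multiplicity 4.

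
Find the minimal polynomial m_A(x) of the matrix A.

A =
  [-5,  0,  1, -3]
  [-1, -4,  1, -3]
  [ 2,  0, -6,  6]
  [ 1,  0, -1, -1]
x^2 + 8*x + 16

The characteristic polynomial is χ_A(x) = (x + 4)^4, so the eigenvalues are known. The minimal polynomial is
  m_A(x) = Π_λ (x − λ)^{k_λ}
where k_λ is the size of the *largest* Jordan block for λ (equivalently, the smallest k with (A − λI)^k v = 0 for every generalised eigenvector v of λ).

  λ = -4: largest Jordan block has size 2, contributing (x + 4)^2

So m_A(x) = (x + 4)^2 = x^2 + 8*x + 16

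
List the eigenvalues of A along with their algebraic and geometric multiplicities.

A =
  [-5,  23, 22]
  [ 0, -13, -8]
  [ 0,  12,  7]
λ = -5: alg = 2, geom = 1; λ = -1: alg = 1, geom = 1

Step 1 — factor the characteristic polynomial to read off the algebraic multiplicities:
  χ_A(x) = (x + 1)*(x + 5)^2

Step 2 — compute geometric multiplicities via the rank-nullity identity g(λ) = n − rank(A − λI):
  rank(A − (-5)·I) = 2, so dim ker(A − (-5)·I) = n − 2 = 1
  rank(A − (-1)·I) = 2, so dim ker(A − (-1)·I) = n − 2 = 1

Summary:
  λ = -5: algebraic multiplicity = 2, geometric multiplicity = 1
  λ = -1: algebraic multiplicity = 1, geometric multiplicity = 1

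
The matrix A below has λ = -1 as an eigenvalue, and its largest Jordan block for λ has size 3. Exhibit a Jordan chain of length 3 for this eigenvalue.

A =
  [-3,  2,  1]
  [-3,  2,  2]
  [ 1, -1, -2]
A Jordan chain for λ = -1 of length 3:
v_1 = (-1, -1, 0)ᵀ
v_2 = (-2, -3, 1)ᵀ
v_3 = (1, 0, 0)ᵀ

Let N = A − (-1)·I. We want v_3 with N^3 v_3 = 0 but N^2 v_3 ≠ 0; then v_{j-1} := N · v_j for j = 3, …, 2.

Pick v_3 = (1, 0, 0)ᵀ.
Then v_2 = N · v_3 = (-2, -3, 1)ᵀ.
Then v_1 = N · v_2 = (-1, -1, 0)ᵀ.

Sanity check: (A − (-1)·I) v_1 = (0, 0, 0)ᵀ = 0. ✓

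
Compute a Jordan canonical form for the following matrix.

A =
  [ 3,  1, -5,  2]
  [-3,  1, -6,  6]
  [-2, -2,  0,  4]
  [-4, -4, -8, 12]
J_3(4) ⊕ J_1(4)

The characteristic polynomial is
  det(x·I − A) = x^4 - 16*x^3 + 96*x^2 - 256*x + 256 = (x - 4)^4

Eigenvalues and multiplicities (the geometric multiplicity of λ is n − rank(A − λI), which equals the number of Jordan blocks for λ):
  λ = 4: algebraic multiplicity = 4, geometric multiplicity = 2

Determining the block sizes for each eigenvalue:
  λ = 4: with am = 4 and gm = 2, the partition is not yet determined (e.g. several partitions of 4 into 2 parts exist). Let N = A − (4)·I. Computing rank(N^1) = 2, rank(N^2) = 1, rank(N^3) = 0; the number of blocks of size ≥ j is rank(N^{j−1}) − rank(N^j), giving [2, 1, 1]. So we have 1 block(s) of size 3, 1 block(s) of size 1 → block sizes [3, 1]

Assembling the blocks gives a Jordan form
J =
  [4, 1, 0, 0]
  [0, 4, 1, 0]
  [0, 0, 4, 0]
  [0, 0, 0, 4]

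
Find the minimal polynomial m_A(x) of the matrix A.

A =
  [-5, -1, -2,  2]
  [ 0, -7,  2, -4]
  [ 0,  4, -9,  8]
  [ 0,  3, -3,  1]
x^2 + 10*x + 25

The characteristic polynomial is χ_A(x) = (x + 5)^4, so the eigenvalues are known. The minimal polynomial is
  m_A(x) = Π_λ (x − λ)^{k_λ}
where k_λ is the size of the *largest* Jordan block for λ (equivalently, the smallest k with (A − λI)^k v = 0 for every generalised eigenvector v of λ).

  λ = -5: largest Jordan block has size 2, contributing (x + 5)^2

So m_A(x) = (x + 5)^2 = x^2 + 10*x + 25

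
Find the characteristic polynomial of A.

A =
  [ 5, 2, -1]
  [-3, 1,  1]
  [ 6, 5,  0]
x^3 - 6*x^2 + 12*x - 8

Expanding det(x·I − A) (e.g. by cofactor expansion or by noting that A is similar to its Jordan form J, which has the same characteristic polynomial as A) gives
  χ_A(x) = x^3 - 6*x^2 + 12*x - 8
which factors as (x - 2)^3. The eigenvalues (with algebraic multiplicities) are λ = 2 with multiplicity 3.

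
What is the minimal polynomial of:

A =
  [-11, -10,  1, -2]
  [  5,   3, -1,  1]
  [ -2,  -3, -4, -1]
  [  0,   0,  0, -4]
x^3 + 12*x^2 + 48*x + 64

The characteristic polynomial is χ_A(x) = (x + 4)^4, so the eigenvalues are known. The minimal polynomial is
  m_A(x) = Π_λ (x − λ)^{k_λ}
where k_λ is the size of the *largest* Jordan block for λ (equivalently, the smallest k with (A − λI)^k v = 0 for every generalised eigenvector v of λ).

  λ = -4: largest Jordan block has size 3, contributing (x + 4)^3

So m_A(x) = (x + 4)^3 = x^3 + 12*x^2 + 48*x + 64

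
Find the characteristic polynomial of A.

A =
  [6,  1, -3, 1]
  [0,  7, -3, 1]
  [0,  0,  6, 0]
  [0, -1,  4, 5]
x^4 - 24*x^3 + 216*x^2 - 864*x + 1296

Expanding det(x·I − A) (e.g. by cofactor expansion or by noting that A is similar to its Jordan form J, which has the same characteristic polynomial as A) gives
  χ_A(x) = x^4 - 24*x^3 + 216*x^2 - 864*x + 1296
which factors as (x - 6)^4. The eigenvalues (with algebraic multiplicities) are λ = 6 with multiplicity 4.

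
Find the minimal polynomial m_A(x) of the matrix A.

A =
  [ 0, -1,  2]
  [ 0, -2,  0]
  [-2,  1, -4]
x^2 + 4*x + 4

The characteristic polynomial is χ_A(x) = (x + 2)^3, so the eigenvalues are known. The minimal polynomial is
  m_A(x) = Π_λ (x − λ)^{k_λ}
where k_λ is the size of the *largest* Jordan block for λ (equivalently, the smallest k with (A − λI)^k v = 0 for every generalised eigenvector v of λ).

  λ = -2: largest Jordan block has size 2, contributing (x + 2)^2

So m_A(x) = (x + 2)^2 = x^2 + 4*x + 4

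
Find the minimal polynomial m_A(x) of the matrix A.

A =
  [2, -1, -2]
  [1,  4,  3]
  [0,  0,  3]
x^3 - 9*x^2 + 27*x - 27

The characteristic polynomial is χ_A(x) = (x - 3)^3, so the eigenvalues are known. The minimal polynomial is
  m_A(x) = Π_λ (x − λ)^{k_λ}
where k_λ is the size of the *largest* Jordan block for λ (equivalently, the smallest k with (A − λI)^k v = 0 for every generalised eigenvector v of λ).

  λ = 3: largest Jordan block has size 3, contributing (x − 3)^3

So m_A(x) = (x - 3)^3 = x^3 - 9*x^2 + 27*x - 27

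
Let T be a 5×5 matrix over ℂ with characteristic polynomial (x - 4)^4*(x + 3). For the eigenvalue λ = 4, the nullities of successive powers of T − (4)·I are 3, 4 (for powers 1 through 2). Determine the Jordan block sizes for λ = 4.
Block sizes for λ = 4: [2, 1, 1]

From the dimensions of kernels of powers, the number of Jordan blocks of size at least j is d_j − d_{j−1} where d_j = dim ker(N^j) (with d_0 = 0). Computing the differences gives [3, 1].
The number of blocks of size exactly k is (#blocks of size ≥ k) − (#blocks of size ≥ k + 1), so the partition is: 2 block(s) of size 1, 1 block(s) of size 2.
In nonincreasing order the block sizes are [2, 1, 1].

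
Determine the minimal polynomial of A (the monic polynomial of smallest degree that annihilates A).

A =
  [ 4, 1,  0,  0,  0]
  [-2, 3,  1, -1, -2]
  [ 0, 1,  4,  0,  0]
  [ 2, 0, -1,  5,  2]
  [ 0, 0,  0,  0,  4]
x^3 - 12*x^2 + 48*x - 64

The characteristic polynomial is χ_A(x) = (x - 4)^5, so the eigenvalues are known. The minimal polynomial is
  m_A(x) = Π_λ (x − λ)^{k_λ}
where k_λ is the size of the *largest* Jordan block for λ (equivalently, the smallest k with (A − λI)^k v = 0 for every generalised eigenvector v of λ).

  λ = 4: largest Jordan block has size 3, contributing (x − 4)^3

So m_A(x) = (x - 4)^3 = x^3 - 12*x^2 + 48*x - 64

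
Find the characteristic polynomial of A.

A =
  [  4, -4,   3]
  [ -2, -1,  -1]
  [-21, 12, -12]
x^3 + 9*x^2 + 27*x + 27

Expanding det(x·I − A) (e.g. by cofactor expansion or by noting that A is similar to its Jordan form J, which has the same characteristic polynomial as A) gives
  χ_A(x) = x^3 + 9*x^2 + 27*x + 27
which factors as (x + 3)^3. The eigenvalues (with algebraic multiplicities) are λ = -3 with multiplicity 3.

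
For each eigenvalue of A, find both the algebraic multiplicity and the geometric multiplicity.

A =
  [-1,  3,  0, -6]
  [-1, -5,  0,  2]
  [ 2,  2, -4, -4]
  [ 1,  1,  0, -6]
λ = -4: alg = 4, geom = 3

Step 1 — factor the characteristic polynomial to read off the algebraic multiplicities:
  χ_A(x) = (x + 4)^4

Step 2 — compute geometric multiplicities via the rank-nullity identity g(λ) = n − rank(A − λI):
  rank(A − (-4)·I) = 1, so dim ker(A − (-4)·I) = n − 1 = 3

Summary:
  λ = -4: algebraic multiplicity = 4, geometric multiplicity = 3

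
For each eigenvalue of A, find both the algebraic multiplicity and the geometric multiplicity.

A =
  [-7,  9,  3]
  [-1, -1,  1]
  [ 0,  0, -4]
λ = -4: alg = 3, geom = 2

Step 1 — factor the characteristic polynomial to read off the algebraic multiplicities:
  χ_A(x) = (x + 4)^3

Step 2 — compute geometric multiplicities via the rank-nullity identity g(λ) = n − rank(A − λI):
  rank(A − (-4)·I) = 1, so dim ker(A − (-4)·I) = n − 1 = 2

Summary:
  λ = -4: algebraic multiplicity = 3, geometric multiplicity = 2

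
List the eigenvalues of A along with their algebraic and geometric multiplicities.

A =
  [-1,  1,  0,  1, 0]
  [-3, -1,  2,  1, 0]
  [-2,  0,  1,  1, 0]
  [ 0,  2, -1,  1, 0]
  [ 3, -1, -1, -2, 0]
λ = 0: alg = 5, geom = 3

Step 1 — factor the characteristic polynomial to read off the algebraic multiplicities:
  χ_A(x) = x^5

Step 2 — compute geometric multiplicities via the rank-nullity identity g(λ) = n − rank(A − λI):
  rank(A − (0)·I) = 2, so dim ker(A − (0)·I) = n − 2 = 3

Summary:
  λ = 0: algebraic multiplicity = 5, geometric multiplicity = 3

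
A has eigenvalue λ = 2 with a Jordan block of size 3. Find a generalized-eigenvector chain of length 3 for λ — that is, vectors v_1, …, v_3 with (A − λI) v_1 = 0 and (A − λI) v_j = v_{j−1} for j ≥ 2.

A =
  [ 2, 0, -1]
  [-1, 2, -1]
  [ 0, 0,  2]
A Jordan chain for λ = 2 of length 3:
v_1 = (0, 1, 0)ᵀ
v_2 = (-1, -1, 0)ᵀ
v_3 = (0, 0, 1)ᵀ

Let N = A − (2)·I. We want v_3 with N^3 v_3 = 0 but N^2 v_3 ≠ 0; then v_{j-1} := N · v_j for j = 3, …, 2.

Pick v_3 = (0, 0, 1)ᵀ.
Then v_2 = N · v_3 = (-1, -1, 0)ᵀ.
Then v_1 = N · v_2 = (0, 1, 0)ᵀ.

Sanity check: (A − (2)·I) v_1 = (0, 0, 0)ᵀ = 0. ✓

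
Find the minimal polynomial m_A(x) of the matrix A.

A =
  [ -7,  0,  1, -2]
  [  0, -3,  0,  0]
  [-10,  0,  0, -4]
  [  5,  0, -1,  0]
x^2 + 5*x + 6

The characteristic polynomial is χ_A(x) = (x + 2)^2*(x + 3)^2, so the eigenvalues are known. The minimal polynomial is
  m_A(x) = Π_λ (x − λ)^{k_λ}
where k_λ is the size of the *largest* Jordan block for λ (equivalently, the smallest k with (A − λI)^k v = 0 for every generalised eigenvector v of λ).

  λ = -3: largest Jordan block has size 1, contributing (x + 3)
  λ = -2: largest Jordan block has size 1, contributing (x + 2)

So m_A(x) = (x + 2)*(x + 3) = x^2 + 5*x + 6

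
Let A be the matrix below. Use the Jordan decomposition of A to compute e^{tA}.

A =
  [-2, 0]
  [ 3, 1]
e^{tA} =
  [exp(-2*t), 0]
  [exp(t) - exp(-2*t), exp(t)]

Strategy: write A = P · J · P⁻¹ where J is a Jordan canonical form, so e^{tA} = P · e^{tJ} · P⁻¹, and e^{tJ} can be computed block-by-block.

A has Jordan form
J =
  [-2, 0]
  [ 0, 1]
(up to reordering of blocks).

Per-block formulas:
  For a 1×1 block at λ = 1: exp(t · [1]) = [e^(1t)].
  For a 1×1 block at λ = -2: exp(t · [-2]) = [e^(-2t)].

After assembling e^{tJ} and conjugating by P, we get:

e^{tA} =
  [exp(-2*t), 0]
  [exp(t) - exp(-2*t), exp(t)]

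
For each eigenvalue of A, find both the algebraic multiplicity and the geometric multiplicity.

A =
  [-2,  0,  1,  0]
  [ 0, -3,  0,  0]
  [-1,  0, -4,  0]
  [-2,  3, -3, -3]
λ = -3: alg = 4, geom = 2

Step 1 — factor the characteristic polynomial to read off the algebraic multiplicities:
  χ_A(x) = (x + 3)^4

Step 2 — compute geometric multiplicities via the rank-nullity identity g(λ) = n − rank(A − λI):
  rank(A − (-3)·I) = 2, so dim ker(A − (-3)·I) = n − 2 = 2

Summary:
  λ = -3: algebraic multiplicity = 4, geometric multiplicity = 2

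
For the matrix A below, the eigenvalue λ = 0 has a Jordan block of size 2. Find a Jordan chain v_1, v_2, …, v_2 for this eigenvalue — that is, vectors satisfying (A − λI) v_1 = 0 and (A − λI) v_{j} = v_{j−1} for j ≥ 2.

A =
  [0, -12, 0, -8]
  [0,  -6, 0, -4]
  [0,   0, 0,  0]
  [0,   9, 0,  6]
A Jordan chain for λ = 0 of length 2:
v_1 = (-12, -6, 0, 9)ᵀ
v_2 = (0, 1, 0, 0)ᵀ

Let N = A − (0)·I. We want v_2 with N^2 v_2 = 0 but N^1 v_2 ≠ 0; then v_{j-1} := N · v_j for j = 2, …, 2.

Pick v_2 = (0, 1, 0, 0)ᵀ.
Then v_1 = N · v_2 = (-12, -6, 0, 9)ᵀ.

Sanity check: (A − (0)·I) v_1 = (0, 0, 0, 0)ᵀ = 0. ✓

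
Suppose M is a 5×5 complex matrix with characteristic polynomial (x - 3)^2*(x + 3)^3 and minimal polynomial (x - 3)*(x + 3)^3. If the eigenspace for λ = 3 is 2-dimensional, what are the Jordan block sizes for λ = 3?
Block sizes for λ = 3: [1, 1]

Step 1 — from the characteristic polynomial, algebraic multiplicity of λ = 3 is 2. From dim ker(M − (3)·I) = 2, there are exactly 2 Jordan blocks for λ = 3.
Step 2 — from the minimal polynomial, the factor (x − 3) tells us the largest block for λ = 3 has size 1.
Step 3 — with total size 2, 2 blocks, and largest block 1, the block sizes (in nonincreasing order) are [1, 1].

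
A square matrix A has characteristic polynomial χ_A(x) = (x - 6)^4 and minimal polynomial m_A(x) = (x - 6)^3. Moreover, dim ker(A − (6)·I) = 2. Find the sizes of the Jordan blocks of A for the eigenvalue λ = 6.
Block sizes for λ = 6: [3, 1]

Step 1 — from the characteristic polynomial, algebraic multiplicity of λ = 6 is 4. From dim ker(A − (6)·I) = 2, there are exactly 2 Jordan blocks for λ = 6.
Step 2 — from the minimal polynomial, the factor (x − 6)^3 tells us the largest block for λ = 6 has size 3.
Step 3 — with total size 4, 2 blocks, and largest block 3, the block sizes (in nonincreasing order) are [3, 1].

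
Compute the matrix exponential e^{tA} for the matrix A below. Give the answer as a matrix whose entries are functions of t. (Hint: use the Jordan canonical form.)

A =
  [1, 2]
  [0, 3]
e^{tA} =
  [exp(t), exp(3*t) - exp(t)]
  [0, exp(3*t)]

Strategy: write A = P · J · P⁻¹ where J is a Jordan canonical form, so e^{tA} = P · e^{tJ} · P⁻¹, and e^{tJ} can be computed block-by-block.

A has Jordan form
J =
  [1, 0]
  [0, 3]
(up to reordering of blocks).

Per-block formulas:
  For a 1×1 block at λ = 3: exp(t · [3]) = [e^(3t)].
  For a 1×1 block at λ = 1: exp(t · [1]) = [e^(1t)].

After assembling e^{tJ} and conjugating by P, we get:

e^{tA} =
  [exp(t), exp(3*t) - exp(t)]
  [0, exp(3*t)]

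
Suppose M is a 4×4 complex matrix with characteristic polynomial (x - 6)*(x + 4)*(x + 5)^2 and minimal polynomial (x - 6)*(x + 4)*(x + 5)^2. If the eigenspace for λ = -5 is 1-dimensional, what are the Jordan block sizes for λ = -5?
Block sizes for λ = -5: [2]

Step 1 — from the characteristic polynomial, algebraic multiplicity of λ = -5 is 2. From dim ker(M − (-5)·I) = 1, there are exactly 1 Jordan blocks for λ = -5.
Step 2 — from the minimal polynomial, the factor (x + 5)^2 tells us the largest block for λ = -5 has size 2.
Step 3 — with total size 2, 1 blocks, and largest block 2, the block sizes (in nonincreasing order) are [2].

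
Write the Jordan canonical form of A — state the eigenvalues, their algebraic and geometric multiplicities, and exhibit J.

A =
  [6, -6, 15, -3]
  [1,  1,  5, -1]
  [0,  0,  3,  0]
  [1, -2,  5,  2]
J_2(3) ⊕ J_1(3) ⊕ J_1(3)

The characteristic polynomial is
  det(x·I − A) = x^4 - 12*x^3 + 54*x^2 - 108*x + 81 = (x - 3)^4

Eigenvalues and multiplicities (the geometric multiplicity of λ is n − rank(A − λI), which equals the number of Jordan blocks for λ):
  λ = 3: algebraic multiplicity = 4, geometric multiplicity = 3

Determining the block sizes for each eigenvalue:
  λ = 3: 3 blocks summing to 4 forces exactly one block of size 2 and the rest size 1 → block sizes [2, 1, 1]

Assembling the blocks gives a Jordan form
J =
  [3, 1, 0, 0]
  [0, 3, 0, 0]
  [0, 0, 3, 0]
  [0, 0, 0, 3]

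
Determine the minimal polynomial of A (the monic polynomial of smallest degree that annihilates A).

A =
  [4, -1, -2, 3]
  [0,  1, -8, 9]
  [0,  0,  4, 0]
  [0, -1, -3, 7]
x^3 - 12*x^2 + 48*x - 64

The characteristic polynomial is χ_A(x) = (x - 4)^4, so the eigenvalues are known. The minimal polynomial is
  m_A(x) = Π_λ (x − λ)^{k_λ}
where k_λ is the size of the *largest* Jordan block for λ (equivalently, the smallest k with (A − λI)^k v = 0 for every generalised eigenvector v of λ).

  λ = 4: largest Jordan block has size 3, contributing (x − 4)^3

So m_A(x) = (x - 4)^3 = x^3 - 12*x^2 + 48*x - 64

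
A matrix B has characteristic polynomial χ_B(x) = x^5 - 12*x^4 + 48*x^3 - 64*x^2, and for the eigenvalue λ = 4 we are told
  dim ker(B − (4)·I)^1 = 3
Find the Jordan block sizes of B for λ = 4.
Block sizes for λ = 4: [1, 1, 1]

From the dimensions of kernels of powers, the number of Jordan blocks of size at least j is d_j − d_{j−1} where d_j = dim ker(N^j) (with d_0 = 0). Computing the differences gives [3].
The number of blocks of size exactly k is (#blocks of size ≥ k) − (#blocks of size ≥ k + 1), so the partition is: 3 block(s) of size 1.
In nonincreasing order the block sizes are [1, 1, 1].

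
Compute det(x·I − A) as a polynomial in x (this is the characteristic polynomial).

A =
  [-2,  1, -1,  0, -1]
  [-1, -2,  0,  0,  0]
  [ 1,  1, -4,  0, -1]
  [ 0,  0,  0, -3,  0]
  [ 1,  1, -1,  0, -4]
x^5 + 15*x^4 + 90*x^3 + 270*x^2 + 405*x + 243

Expanding det(x·I − A) (e.g. by cofactor expansion or by noting that A is similar to its Jordan form J, which has the same characteristic polynomial as A) gives
  χ_A(x) = x^5 + 15*x^4 + 90*x^3 + 270*x^2 + 405*x + 243
which factors as (x + 3)^5. The eigenvalues (with algebraic multiplicities) are λ = -3 with multiplicity 5.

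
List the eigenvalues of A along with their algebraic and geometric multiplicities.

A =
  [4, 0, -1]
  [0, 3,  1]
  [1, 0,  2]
λ = 3: alg = 3, geom = 1

Step 1 — factor the characteristic polynomial to read off the algebraic multiplicities:
  χ_A(x) = (x - 3)^3

Step 2 — compute geometric multiplicities via the rank-nullity identity g(λ) = n − rank(A − λI):
  rank(A − (3)·I) = 2, so dim ker(A − (3)·I) = n − 2 = 1

Summary:
  λ = 3: algebraic multiplicity = 3, geometric multiplicity = 1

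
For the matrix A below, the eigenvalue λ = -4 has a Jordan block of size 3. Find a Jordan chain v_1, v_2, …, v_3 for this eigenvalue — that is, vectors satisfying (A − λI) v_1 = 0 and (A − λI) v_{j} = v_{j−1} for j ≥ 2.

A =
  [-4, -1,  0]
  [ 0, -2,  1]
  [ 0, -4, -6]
A Jordan chain for λ = -4 of length 3:
v_1 = (-2, 0, 0)ᵀ
v_2 = (-1, 2, -4)ᵀ
v_3 = (0, 1, 0)ᵀ

Let N = A − (-4)·I. We want v_3 with N^3 v_3 = 0 but N^2 v_3 ≠ 0; then v_{j-1} := N · v_j for j = 3, …, 2.

Pick v_3 = (0, 1, 0)ᵀ.
Then v_2 = N · v_3 = (-1, 2, -4)ᵀ.
Then v_1 = N · v_2 = (-2, 0, 0)ᵀ.

Sanity check: (A − (-4)·I) v_1 = (0, 0, 0)ᵀ = 0. ✓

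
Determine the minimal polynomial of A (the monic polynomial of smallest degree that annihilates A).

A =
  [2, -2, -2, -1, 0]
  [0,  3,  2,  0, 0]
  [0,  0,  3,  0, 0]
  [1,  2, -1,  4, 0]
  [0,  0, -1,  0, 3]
x^3 - 9*x^2 + 27*x - 27

The characteristic polynomial is χ_A(x) = (x - 3)^5, so the eigenvalues are known. The minimal polynomial is
  m_A(x) = Π_λ (x − λ)^{k_λ}
where k_λ is the size of the *largest* Jordan block for λ (equivalently, the smallest k with (A − λI)^k v = 0 for every generalised eigenvector v of λ).

  λ = 3: largest Jordan block has size 3, contributing (x − 3)^3

So m_A(x) = (x - 3)^3 = x^3 - 9*x^2 + 27*x - 27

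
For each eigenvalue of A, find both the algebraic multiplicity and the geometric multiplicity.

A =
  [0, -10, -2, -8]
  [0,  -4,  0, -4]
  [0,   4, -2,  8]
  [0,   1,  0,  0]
λ = -2: alg = 3, geom = 2; λ = 0: alg = 1, geom = 1

Step 1 — factor the characteristic polynomial to read off the algebraic multiplicities:
  χ_A(x) = x*(x + 2)^3

Step 2 — compute geometric multiplicities via the rank-nullity identity g(λ) = n − rank(A − λI):
  rank(A − (-2)·I) = 2, so dim ker(A − (-2)·I) = n − 2 = 2
  rank(A − (0)·I) = 3, so dim ker(A − (0)·I) = n − 3 = 1

Summary:
  λ = -2: algebraic multiplicity = 3, geometric multiplicity = 2
  λ = 0: algebraic multiplicity = 1, geometric multiplicity = 1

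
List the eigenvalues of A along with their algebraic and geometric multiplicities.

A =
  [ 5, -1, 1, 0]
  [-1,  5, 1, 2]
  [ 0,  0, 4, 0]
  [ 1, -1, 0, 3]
λ = 4: alg = 3, geom = 2; λ = 5: alg = 1, geom = 1

Step 1 — factor the characteristic polynomial to read off the algebraic multiplicities:
  χ_A(x) = (x - 5)*(x - 4)^3

Step 2 — compute geometric multiplicities via the rank-nullity identity g(λ) = n − rank(A − λI):
  rank(A − (4)·I) = 2, so dim ker(A − (4)·I) = n − 2 = 2
  rank(A − (5)·I) = 3, so dim ker(A − (5)·I) = n − 3 = 1

Summary:
  λ = 4: algebraic multiplicity = 3, geometric multiplicity = 2
  λ = 5: algebraic multiplicity = 1, geometric multiplicity = 1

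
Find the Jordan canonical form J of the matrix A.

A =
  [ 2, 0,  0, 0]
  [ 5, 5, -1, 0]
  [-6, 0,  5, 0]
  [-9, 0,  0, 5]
J_1(2) ⊕ J_2(5) ⊕ J_1(5)

The characteristic polynomial is
  det(x·I − A) = x^4 - 17*x^3 + 105*x^2 - 275*x + 250 = (x - 5)^3*(x - 2)

Eigenvalues and multiplicities (the geometric multiplicity of λ is n − rank(A − λI), which equals the number of Jordan blocks for λ):
  λ = 2: algebraic multiplicity = 1, geometric multiplicity = 1
  λ = 5: algebraic multiplicity = 3, geometric multiplicity = 2

Determining the block sizes for each eigenvalue:
  λ = 2: one block (gm = 1), so the single block has size am = 1 → block sizes [1]
  λ = 5: 2 blocks summing to 3 forces exactly one block of size 2 and the rest size 1 → block sizes [2, 1]

Assembling the blocks gives a Jordan form
J =
  [2, 0, 0, 0]
  [0, 5, 1, 0]
  [0, 0, 5, 0]
  [0, 0, 0, 5]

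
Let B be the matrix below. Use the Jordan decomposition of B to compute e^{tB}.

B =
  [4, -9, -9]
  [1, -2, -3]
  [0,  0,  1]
e^{tB} =
  [3*t*exp(t) + exp(t), -9*t*exp(t), -9*t*exp(t)]
  [t*exp(t), -3*t*exp(t) + exp(t), -3*t*exp(t)]
  [0, 0, exp(t)]

Strategy: write B = P · J · P⁻¹ where J is a Jordan canonical form, so e^{tB} = P · e^{tJ} · P⁻¹, and e^{tJ} can be computed block-by-block.

B has Jordan form
J =
  [1, 1, 0]
  [0, 1, 0]
  [0, 0, 1]
(up to reordering of blocks).

Per-block formulas:
  For a 1×1 block at λ = 1: exp(t · [1]) = [e^(1t)].
  For a 2×2 Jordan block J_2(1): exp(t · J_2(1)) = e^(1t)·(I + t·N), where N is the 2×2 nilpotent shift.

After assembling e^{tJ} and conjugating by P, we get:

e^{tB} =
  [3*t*exp(t) + exp(t), -9*t*exp(t), -9*t*exp(t)]
  [t*exp(t), -3*t*exp(t) + exp(t), -3*t*exp(t)]
  [0, 0, exp(t)]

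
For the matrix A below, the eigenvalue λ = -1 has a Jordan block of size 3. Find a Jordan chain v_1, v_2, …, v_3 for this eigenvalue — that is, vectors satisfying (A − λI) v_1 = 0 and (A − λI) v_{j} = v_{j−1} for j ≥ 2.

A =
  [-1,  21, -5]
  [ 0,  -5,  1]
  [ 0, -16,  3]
A Jordan chain for λ = -1 of length 3:
v_1 = (-4, 0, 0)ᵀ
v_2 = (21, -4, -16)ᵀ
v_3 = (0, 1, 0)ᵀ

Let N = A − (-1)·I. We want v_3 with N^3 v_3 = 0 but N^2 v_3 ≠ 0; then v_{j-1} := N · v_j for j = 3, …, 2.

Pick v_3 = (0, 1, 0)ᵀ.
Then v_2 = N · v_3 = (21, -4, -16)ᵀ.
Then v_1 = N · v_2 = (-4, 0, 0)ᵀ.

Sanity check: (A − (-1)·I) v_1 = (0, 0, 0)ᵀ = 0. ✓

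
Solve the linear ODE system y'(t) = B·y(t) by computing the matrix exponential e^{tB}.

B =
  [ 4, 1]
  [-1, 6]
e^{tB} =
  [-t*exp(5*t) + exp(5*t), t*exp(5*t)]
  [-t*exp(5*t), t*exp(5*t) + exp(5*t)]

Strategy: write B = P · J · P⁻¹ where J is a Jordan canonical form, so e^{tB} = P · e^{tJ} · P⁻¹, and e^{tJ} can be computed block-by-block.

B has Jordan form
J =
  [5, 1]
  [0, 5]
(up to reordering of blocks).

Per-block formulas:
  For a 2×2 Jordan block J_2(5): exp(t · J_2(5)) = e^(5t)·(I + t·N), where N is the 2×2 nilpotent shift.

After assembling e^{tJ} and conjugating by P, we get:

e^{tB} =
  [-t*exp(5*t) + exp(5*t), t*exp(5*t)]
  [-t*exp(5*t), t*exp(5*t) + exp(5*t)]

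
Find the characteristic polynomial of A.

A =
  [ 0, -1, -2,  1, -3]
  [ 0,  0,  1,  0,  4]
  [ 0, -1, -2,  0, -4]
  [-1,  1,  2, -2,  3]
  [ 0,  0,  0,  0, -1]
x^5 + 5*x^4 + 10*x^3 + 10*x^2 + 5*x + 1

Expanding det(x·I − A) (e.g. by cofactor expansion or by noting that A is similar to its Jordan form J, which has the same characteristic polynomial as A) gives
  χ_A(x) = x^5 + 5*x^4 + 10*x^3 + 10*x^2 + 5*x + 1
which factors as (x + 1)^5. The eigenvalues (with algebraic multiplicities) are λ = -1 with multiplicity 5.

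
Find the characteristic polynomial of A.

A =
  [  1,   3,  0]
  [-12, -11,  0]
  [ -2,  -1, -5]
x^3 + 15*x^2 + 75*x + 125

Expanding det(x·I − A) (e.g. by cofactor expansion or by noting that A is similar to its Jordan form J, which has the same characteristic polynomial as A) gives
  χ_A(x) = x^3 + 15*x^2 + 75*x + 125
which factors as (x + 5)^3. The eigenvalues (with algebraic multiplicities) are λ = -5 with multiplicity 3.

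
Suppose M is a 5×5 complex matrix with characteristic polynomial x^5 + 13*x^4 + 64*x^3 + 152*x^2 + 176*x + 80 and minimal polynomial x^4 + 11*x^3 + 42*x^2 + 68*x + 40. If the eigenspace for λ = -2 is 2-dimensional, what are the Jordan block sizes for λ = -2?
Block sizes for λ = -2: [3, 1]

Step 1 — from the characteristic polynomial, algebraic multiplicity of λ = -2 is 4. From dim ker(M − (-2)·I) = 2, there are exactly 2 Jordan blocks for λ = -2.
Step 2 — from the minimal polynomial, the factor (x + 2)^3 tells us the largest block for λ = -2 has size 3.
Step 3 — with total size 4, 2 blocks, and largest block 3, the block sizes (in nonincreasing order) are [3, 1].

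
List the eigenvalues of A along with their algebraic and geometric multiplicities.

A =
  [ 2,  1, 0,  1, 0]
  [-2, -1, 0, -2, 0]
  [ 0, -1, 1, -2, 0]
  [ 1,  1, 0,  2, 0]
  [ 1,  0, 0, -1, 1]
λ = 1: alg = 5, geom = 3

Step 1 — factor the characteristic polynomial to read off the algebraic multiplicities:
  χ_A(x) = (x - 1)^5

Step 2 — compute geometric multiplicities via the rank-nullity identity g(λ) = n − rank(A − λI):
  rank(A − (1)·I) = 2, so dim ker(A − (1)·I) = n − 2 = 3

Summary:
  λ = 1: algebraic multiplicity = 5, geometric multiplicity = 3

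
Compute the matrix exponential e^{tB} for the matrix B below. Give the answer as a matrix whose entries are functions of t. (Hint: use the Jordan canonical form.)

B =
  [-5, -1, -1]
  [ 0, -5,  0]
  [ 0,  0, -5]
e^{tB} =
  [exp(-5*t), -t*exp(-5*t), -t*exp(-5*t)]
  [0, exp(-5*t), 0]
  [0, 0, exp(-5*t)]

Strategy: write B = P · J · P⁻¹ where J is a Jordan canonical form, so e^{tB} = P · e^{tJ} · P⁻¹, and e^{tJ} can be computed block-by-block.

B has Jordan form
J =
  [-5,  1,  0]
  [ 0, -5,  0]
  [ 0,  0, -5]
(up to reordering of blocks).

Per-block formulas:
  For a 2×2 Jordan block J_2(-5): exp(t · J_2(-5)) = e^(-5t)·(I + t·N), where N is the 2×2 nilpotent shift.
  For a 1×1 block at λ = -5: exp(t · [-5]) = [e^(-5t)].

After assembling e^{tJ} and conjugating by P, we get:

e^{tB} =
  [exp(-5*t), -t*exp(-5*t), -t*exp(-5*t)]
  [0, exp(-5*t), 0]
  [0, 0, exp(-5*t)]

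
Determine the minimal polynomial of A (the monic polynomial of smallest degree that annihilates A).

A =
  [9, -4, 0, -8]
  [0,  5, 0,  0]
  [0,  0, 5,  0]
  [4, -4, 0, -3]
x^2 - 6*x + 5

The characteristic polynomial is χ_A(x) = (x - 5)^3*(x - 1), so the eigenvalues are known. The minimal polynomial is
  m_A(x) = Π_λ (x − λ)^{k_λ}
where k_λ is the size of the *largest* Jordan block for λ (equivalently, the smallest k with (A − λI)^k v = 0 for every generalised eigenvector v of λ).

  λ = 1: largest Jordan block has size 1, contributing (x − 1)
  λ = 5: largest Jordan block has size 1, contributing (x − 5)

So m_A(x) = (x - 5)*(x - 1) = x^2 - 6*x + 5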